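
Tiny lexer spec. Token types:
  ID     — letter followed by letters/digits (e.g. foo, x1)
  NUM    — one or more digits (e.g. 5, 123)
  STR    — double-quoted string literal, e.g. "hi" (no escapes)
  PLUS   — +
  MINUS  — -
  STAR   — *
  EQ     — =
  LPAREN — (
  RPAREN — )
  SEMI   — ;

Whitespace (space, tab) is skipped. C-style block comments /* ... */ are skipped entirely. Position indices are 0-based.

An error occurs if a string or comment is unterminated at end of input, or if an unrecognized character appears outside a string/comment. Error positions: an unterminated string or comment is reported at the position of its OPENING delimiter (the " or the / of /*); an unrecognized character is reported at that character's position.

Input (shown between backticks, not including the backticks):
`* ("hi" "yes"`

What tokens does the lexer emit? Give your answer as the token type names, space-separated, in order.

pos=0: emit STAR '*'
pos=2: emit LPAREN '('
pos=3: enter STRING mode
pos=3: emit STR "hi" (now at pos=7)
pos=8: enter STRING mode
pos=8: emit STR "yes" (now at pos=13)
DONE. 4 tokens: [STAR, LPAREN, STR, STR]

Answer: STAR LPAREN STR STR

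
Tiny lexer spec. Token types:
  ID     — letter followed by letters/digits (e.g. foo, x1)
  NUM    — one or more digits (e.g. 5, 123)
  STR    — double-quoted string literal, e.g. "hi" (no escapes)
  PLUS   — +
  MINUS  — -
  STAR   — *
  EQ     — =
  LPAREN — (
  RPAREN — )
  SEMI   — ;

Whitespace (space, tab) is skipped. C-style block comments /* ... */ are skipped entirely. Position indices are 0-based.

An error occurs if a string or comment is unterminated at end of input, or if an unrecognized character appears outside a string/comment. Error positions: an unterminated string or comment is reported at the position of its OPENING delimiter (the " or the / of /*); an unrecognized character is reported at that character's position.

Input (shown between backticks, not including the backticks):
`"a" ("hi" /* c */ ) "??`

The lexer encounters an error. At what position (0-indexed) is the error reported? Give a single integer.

pos=0: enter STRING mode
pos=0: emit STR "a" (now at pos=3)
pos=4: emit LPAREN '('
pos=5: enter STRING mode
pos=5: emit STR "hi" (now at pos=9)
pos=10: enter COMMENT mode (saw '/*')
exit COMMENT mode (now at pos=17)
pos=18: emit RPAREN ')'
pos=20: enter STRING mode
pos=20: ERROR — unterminated string

Answer: 20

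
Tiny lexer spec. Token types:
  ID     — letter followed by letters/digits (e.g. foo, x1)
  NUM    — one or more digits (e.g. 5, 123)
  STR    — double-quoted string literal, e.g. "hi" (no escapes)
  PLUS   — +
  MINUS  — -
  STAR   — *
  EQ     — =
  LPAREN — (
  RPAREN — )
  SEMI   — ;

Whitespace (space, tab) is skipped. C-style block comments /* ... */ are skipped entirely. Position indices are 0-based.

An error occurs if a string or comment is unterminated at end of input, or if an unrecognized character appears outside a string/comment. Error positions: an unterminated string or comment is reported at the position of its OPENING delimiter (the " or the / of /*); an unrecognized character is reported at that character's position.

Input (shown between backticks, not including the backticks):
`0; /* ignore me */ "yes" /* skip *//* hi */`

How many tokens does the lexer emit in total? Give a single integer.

Answer: 3

Derivation:
pos=0: emit NUM '0' (now at pos=1)
pos=1: emit SEMI ';'
pos=3: enter COMMENT mode (saw '/*')
exit COMMENT mode (now at pos=18)
pos=19: enter STRING mode
pos=19: emit STR "yes" (now at pos=24)
pos=25: enter COMMENT mode (saw '/*')
exit COMMENT mode (now at pos=35)
pos=35: enter COMMENT mode (saw '/*')
exit COMMENT mode (now at pos=43)
DONE. 3 tokens: [NUM, SEMI, STR]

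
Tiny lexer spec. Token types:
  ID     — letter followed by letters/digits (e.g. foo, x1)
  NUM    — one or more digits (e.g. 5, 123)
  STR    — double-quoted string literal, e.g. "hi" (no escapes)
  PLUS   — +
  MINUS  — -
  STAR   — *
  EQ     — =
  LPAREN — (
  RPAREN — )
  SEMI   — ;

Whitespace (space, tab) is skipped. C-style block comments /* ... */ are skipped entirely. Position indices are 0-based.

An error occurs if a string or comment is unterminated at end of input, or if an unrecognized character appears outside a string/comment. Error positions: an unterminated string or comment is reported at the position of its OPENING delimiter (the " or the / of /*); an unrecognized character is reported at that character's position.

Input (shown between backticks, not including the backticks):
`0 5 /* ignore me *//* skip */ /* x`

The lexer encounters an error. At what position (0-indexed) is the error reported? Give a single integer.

pos=0: emit NUM '0' (now at pos=1)
pos=2: emit NUM '5' (now at pos=3)
pos=4: enter COMMENT mode (saw '/*')
exit COMMENT mode (now at pos=19)
pos=19: enter COMMENT mode (saw '/*')
exit COMMENT mode (now at pos=29)
pos=30: enter COMMENT mode (saw '/*')
pos=30: ERROR — unterminated comment (reached EOF)

Answer: 30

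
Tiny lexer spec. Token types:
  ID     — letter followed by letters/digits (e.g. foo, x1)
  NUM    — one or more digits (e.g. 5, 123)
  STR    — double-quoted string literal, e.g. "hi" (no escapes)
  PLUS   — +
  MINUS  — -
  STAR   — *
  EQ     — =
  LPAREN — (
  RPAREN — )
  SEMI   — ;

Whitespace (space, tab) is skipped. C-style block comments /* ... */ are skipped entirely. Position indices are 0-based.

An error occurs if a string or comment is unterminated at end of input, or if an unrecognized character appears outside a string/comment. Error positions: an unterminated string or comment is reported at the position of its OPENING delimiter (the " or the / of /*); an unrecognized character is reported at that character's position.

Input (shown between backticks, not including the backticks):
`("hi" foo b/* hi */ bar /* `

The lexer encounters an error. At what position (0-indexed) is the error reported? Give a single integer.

Answer: 24

Derivation:
pos=0: emit LPAREN '('
pos=1: enter STRING mode
pos=1: emit STR "hi" (now at pos=5)
pos=6: emit ID 'foo' (now at pos=9)
pos=10: emit ID 'b' (now at pos=11)
pos=11: enter COMMENT mode (saw '/*')
exit COMMENT mode (now at pos=19)
pos=20: emit ID 'bar' (now at pos=23)
pos=24: enter COMMENT mode (saw '/*')
pos=24: ERROR — unterminated comment (reached EOF)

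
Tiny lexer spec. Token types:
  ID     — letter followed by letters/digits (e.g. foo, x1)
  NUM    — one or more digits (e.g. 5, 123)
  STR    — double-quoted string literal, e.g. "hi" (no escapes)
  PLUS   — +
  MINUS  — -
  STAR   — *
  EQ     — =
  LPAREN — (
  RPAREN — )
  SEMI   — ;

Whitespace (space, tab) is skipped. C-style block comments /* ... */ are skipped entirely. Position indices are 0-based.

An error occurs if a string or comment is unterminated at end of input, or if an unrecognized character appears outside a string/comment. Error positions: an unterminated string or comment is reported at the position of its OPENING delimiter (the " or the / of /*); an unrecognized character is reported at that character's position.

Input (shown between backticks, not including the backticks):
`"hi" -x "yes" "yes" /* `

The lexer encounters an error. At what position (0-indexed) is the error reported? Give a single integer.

Answer: 20

Derivation:
pos=0: enter STRING mode
pos=0: emit STR "hi" (now at pos=4)
pos=5: emit MINUS '-'
pos=6: emit ID 'x' (now at pos=7)
pos=8: enter STRING mode
pos=8: emit STR "yes" (now at pos=13)
pos=14: enter STRING mode
pos=14: emit STR "yes" (now at pos=19)
pos=20: enter COMMENT mode (saw '/*')
pos=20: ERROR — unterminated comment (reached EOF)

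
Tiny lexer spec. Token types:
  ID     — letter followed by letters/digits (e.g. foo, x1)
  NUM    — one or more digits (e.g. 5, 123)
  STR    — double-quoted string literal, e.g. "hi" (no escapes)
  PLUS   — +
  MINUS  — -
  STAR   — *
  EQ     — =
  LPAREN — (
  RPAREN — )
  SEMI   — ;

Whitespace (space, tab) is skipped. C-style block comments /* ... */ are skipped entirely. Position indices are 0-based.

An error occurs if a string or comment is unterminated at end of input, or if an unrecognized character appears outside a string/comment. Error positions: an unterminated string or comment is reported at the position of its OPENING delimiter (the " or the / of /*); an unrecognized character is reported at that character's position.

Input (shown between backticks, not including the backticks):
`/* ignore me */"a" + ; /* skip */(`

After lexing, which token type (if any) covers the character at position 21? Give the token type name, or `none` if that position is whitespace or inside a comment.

Answer: SEMI

Derivation:
pos=0: enter COMMENT mode (saw '/*')
exit COMMENT mode (now at pos=15)
pos=15: enter STRING mode
pos=15: emit STR "a" (now at pos=18)
pos=19: emit PLUS '+'
pos=21: emit SEMI ';'
pos=23: enter COMMENT mode (saw '/*')
exit COMMENT mode (now at pos=33)
pos=33: emit LPAREN '('
DONE. 4 tokens: [STR, PLUS, SEMI, LPAREN]
Position 21: char is ';' -> SEMI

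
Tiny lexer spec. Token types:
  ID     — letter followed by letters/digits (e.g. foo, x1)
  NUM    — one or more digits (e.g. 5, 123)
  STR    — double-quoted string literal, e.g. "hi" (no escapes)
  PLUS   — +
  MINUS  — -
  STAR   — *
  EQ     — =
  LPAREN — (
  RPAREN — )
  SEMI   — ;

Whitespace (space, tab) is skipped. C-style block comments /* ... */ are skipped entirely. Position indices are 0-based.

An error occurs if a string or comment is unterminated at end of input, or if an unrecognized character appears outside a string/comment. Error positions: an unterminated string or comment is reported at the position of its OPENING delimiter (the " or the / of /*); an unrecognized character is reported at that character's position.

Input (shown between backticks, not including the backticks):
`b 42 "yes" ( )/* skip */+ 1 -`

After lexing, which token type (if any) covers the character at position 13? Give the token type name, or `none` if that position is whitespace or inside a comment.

pos=0: emit ID 'b' (now at pos=1)
pos=2: emit NUM '42' (now at pos=4)
pos=5: enter STRING mode
pos=5: emit STR "yes" (now at pos=10)
pos=11: emit LPAREN '('
pos=13: emit RPAREN ')'
pos=14: enter COMMENT mode (saw '/*')
exit COMMENT mode (now at pos=24)
pos=24: emit PLUS '+'
pos=26: emit NUM '1' (now at pos=27)
pos=28: emit MINUS '-'
DONE. 8 tokens: [ID, NUM, STR, LPAREN, RPAREN, PLUS, NUM, MINUS]
Position 13: char is ')' -> RPAREN

Answer: RPAREN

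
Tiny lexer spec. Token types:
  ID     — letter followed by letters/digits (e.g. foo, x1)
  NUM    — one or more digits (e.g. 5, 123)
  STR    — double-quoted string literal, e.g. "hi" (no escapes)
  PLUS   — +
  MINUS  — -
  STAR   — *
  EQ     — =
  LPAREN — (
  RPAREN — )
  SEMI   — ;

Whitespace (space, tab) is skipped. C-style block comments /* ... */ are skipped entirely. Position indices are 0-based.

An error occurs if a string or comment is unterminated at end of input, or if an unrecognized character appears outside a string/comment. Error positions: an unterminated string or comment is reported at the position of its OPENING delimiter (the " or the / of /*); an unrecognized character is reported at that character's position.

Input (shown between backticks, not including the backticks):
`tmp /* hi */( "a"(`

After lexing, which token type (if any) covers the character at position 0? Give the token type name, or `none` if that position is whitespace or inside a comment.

Answer: ID

Derivation:
pos=0: emit ID 'tmp' (now at pos=3)
pos=4: enter COMMENT mode (saw '/*')
exit COMMENT mode (now at pos=12)
pos=12: emit LPAREN '('
pos=14: enter STRING mode
pos=14: emit STR "a" (now at pos=17)
pos=17: emit LPAREN '('
DONE. 4 tokens: [ID, LPAREN, STR, LPAREN]
Position 0: char is 't' -> ID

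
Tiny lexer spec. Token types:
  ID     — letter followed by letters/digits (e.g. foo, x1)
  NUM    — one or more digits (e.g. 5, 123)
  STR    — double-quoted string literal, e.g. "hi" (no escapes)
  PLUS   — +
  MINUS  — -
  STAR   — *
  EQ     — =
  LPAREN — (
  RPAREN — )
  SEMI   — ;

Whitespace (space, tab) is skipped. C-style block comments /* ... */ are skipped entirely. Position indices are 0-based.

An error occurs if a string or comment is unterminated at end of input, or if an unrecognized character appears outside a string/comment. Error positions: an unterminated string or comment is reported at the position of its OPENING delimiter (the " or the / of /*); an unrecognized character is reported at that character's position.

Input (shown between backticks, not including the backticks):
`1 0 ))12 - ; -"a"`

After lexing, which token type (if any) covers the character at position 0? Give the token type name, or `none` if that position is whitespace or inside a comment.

pos=0: emit NUM '1' (now at pos=1)
pos=2: emit NUM '0' (now at pos=3)
pos=4: emit RPAREN ')'
pos=5: emit RPAREN ')'
pos=6: emit NUM '12' (now at pos=8)
pos=9: emit MINUS '-'
pos=11: emit SEMI ';'
pos=13: emit MINUS '-'
pos=14: enter STRING mode
pos=14: emit STR "a" (now at pos=17)
DONE. 9 tokens: [NUM, NUM, RPAREN, RPAREN, NUM, MINUS, SEMI, MINUS, STR]
Position 0: char is '1' -> NUM

Answer: NUM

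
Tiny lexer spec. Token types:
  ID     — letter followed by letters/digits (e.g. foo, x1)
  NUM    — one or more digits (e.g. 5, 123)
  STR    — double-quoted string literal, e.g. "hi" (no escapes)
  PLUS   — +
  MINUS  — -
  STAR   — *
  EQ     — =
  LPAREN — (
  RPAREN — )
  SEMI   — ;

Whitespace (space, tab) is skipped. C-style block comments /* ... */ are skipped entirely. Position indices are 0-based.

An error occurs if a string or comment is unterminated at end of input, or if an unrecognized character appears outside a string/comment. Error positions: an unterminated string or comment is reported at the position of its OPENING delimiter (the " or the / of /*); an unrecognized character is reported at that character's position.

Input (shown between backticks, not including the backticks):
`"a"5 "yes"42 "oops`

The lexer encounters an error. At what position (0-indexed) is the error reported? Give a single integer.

pos=0: enter STRING mode
pos=0: emit STR "a" (now at pos=3)
pos=3: emit NUM '5' (now at pos=4)
pos=5: enter STRING mode
pos=5: emit STR "yes" (now at pos=10)
pos=10: emit NUM '42' (now at pos=12)
pos=13: enter STRING mode
pos=13: ERROR — unterminated string

Answer: 13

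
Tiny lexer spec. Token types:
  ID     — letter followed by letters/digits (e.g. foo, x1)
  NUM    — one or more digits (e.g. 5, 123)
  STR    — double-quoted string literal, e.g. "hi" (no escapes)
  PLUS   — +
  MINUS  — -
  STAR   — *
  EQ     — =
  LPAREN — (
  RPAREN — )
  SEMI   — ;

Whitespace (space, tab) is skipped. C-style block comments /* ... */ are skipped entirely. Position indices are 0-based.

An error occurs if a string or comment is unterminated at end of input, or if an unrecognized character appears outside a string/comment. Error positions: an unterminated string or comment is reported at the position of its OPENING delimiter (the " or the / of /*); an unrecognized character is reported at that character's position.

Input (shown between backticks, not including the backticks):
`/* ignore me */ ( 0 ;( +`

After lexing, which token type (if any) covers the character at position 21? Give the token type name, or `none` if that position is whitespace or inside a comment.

pos=0: enter COMMENT mode (saw '/*')
exit COMMENT mode (now at pos=15)
pos=16: emit LPAREN '('
pos=18: emit NUM '0' (now at pos=19)
pos=20: emit SEMI ';'
pos=21: emit LPAREN '('
pos=23: emit PLUS '+'
DONE. 5 tokens: [LPAREN, NUM, SEMI, LPAREN, PLUS]
Position 21: char is '(' -> LPAREN

Answer: LPAREN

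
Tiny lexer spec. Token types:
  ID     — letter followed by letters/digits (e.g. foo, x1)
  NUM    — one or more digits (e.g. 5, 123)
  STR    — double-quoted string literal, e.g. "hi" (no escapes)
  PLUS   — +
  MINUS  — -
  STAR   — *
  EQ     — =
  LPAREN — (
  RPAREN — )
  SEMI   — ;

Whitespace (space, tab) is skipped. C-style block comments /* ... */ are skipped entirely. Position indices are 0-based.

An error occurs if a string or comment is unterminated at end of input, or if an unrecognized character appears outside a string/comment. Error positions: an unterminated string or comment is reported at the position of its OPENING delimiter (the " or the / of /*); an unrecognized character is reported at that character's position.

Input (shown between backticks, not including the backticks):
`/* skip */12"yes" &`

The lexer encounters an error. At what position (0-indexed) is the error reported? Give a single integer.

pos=0: enter COMMENT mode (saw '/*')
exit COMMENT mode (now at pos=10)
pos=10: emit NUM '12' (now at pos=12)
pos=12: enter STRING mode
pos=12: emit STR "yes" (now at pos=17)
pos=18: ERROR — unrecognized char '&'

Answer: 18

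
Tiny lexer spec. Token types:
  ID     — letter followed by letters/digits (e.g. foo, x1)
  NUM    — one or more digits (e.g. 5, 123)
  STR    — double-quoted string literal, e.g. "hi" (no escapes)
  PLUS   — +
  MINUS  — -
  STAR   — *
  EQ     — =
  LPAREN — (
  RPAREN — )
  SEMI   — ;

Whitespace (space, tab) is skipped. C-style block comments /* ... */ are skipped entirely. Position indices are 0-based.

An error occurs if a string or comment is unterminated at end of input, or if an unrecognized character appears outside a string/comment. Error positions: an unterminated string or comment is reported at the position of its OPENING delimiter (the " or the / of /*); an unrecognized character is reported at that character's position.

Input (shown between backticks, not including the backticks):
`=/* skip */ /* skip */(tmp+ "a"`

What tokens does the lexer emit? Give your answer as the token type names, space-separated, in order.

pos=0: emit EQ '='
pos=1: enter COMMENT mode (saw '/*')
exit COMMENT mode (now at pos=11)
pos=12: enter COMMENT mode (saw '/*')
exit COMMENT mode (now at pos=22)
pos=22: emit LPAREN '('
pos=23: emit ID 'tmp' (now at pos=26)
pos=26: emit PLUS '+'
pos=28: enter STRING mode
pos=28: emit STR "a" (now at pos=31)
DONE. 5 tokens: [EQ, LPAREN, ID, PLUS, STR]

Answer: EQ LPAREN ID PLUS STR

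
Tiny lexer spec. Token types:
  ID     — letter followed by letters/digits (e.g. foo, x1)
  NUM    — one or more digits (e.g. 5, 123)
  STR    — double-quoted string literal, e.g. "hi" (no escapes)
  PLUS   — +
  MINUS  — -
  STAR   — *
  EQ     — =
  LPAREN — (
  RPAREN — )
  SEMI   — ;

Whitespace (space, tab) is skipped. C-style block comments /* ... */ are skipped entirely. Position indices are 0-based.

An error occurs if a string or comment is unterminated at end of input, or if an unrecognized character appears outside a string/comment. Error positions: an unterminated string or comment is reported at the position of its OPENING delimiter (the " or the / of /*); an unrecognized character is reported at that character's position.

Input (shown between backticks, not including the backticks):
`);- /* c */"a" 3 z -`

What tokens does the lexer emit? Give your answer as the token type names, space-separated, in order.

pos=0: emit RPAREN ')'
pos=1: emit SEMI ';'
pos=2: emit MINUS '-'
pos=4: enter COMMENT mode (saw '/*')
exit COMMENT mode (now at pos=11)
pos=11: enter STRING mode
pos=11: emit STR "a" (now at pos=14)
pos=15: emit NUM '3' (now at pos=16)
pos=17: emit ID 'z' (now at pos=18)
pos=19: emit MINUS '-'
DONE. 7 tokens: [RPAREN, SEMI, MINUS, STR, NUM, ID, MINUS]

Answer: RPAREN SEMI MINUS STR NUM ID MINUS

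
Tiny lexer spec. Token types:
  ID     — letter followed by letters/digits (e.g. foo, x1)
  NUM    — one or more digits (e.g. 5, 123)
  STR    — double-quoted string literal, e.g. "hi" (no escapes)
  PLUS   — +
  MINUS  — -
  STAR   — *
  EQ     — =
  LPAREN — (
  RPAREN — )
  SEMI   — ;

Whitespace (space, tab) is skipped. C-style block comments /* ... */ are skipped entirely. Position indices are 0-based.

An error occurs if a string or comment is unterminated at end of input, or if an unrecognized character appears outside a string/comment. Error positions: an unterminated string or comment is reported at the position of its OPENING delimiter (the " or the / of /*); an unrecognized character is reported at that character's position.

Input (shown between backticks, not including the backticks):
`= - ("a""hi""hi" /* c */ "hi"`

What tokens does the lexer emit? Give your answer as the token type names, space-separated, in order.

Answer: EQ MINUS LPAREN STR STR STR STR

Derivation:
pos=0: emit EQ '='
pos=2: emit MINUS '-'
pos=4: emit LPAREN '('
pos=5: enter STRING mode
pos=5: emit STR "a" (now at pos=8)
pos=8: enter STRING mode
pos=8: emit STR "hi" (now at pos=12)
pos=12: enter STRING mode
pos=12: emit STR "hi" (now at pos=16)
pos=17: enter COMMENT mode (saw '/*')
exit COMMENT mode (now at pos=24)
pos=25: enter STRING mode
pos=25: emit STR "hi" (now at pos=29)
DONE. 7 tokens: [EQ, MINUS, LPAREN, STR, STR, STR, STR]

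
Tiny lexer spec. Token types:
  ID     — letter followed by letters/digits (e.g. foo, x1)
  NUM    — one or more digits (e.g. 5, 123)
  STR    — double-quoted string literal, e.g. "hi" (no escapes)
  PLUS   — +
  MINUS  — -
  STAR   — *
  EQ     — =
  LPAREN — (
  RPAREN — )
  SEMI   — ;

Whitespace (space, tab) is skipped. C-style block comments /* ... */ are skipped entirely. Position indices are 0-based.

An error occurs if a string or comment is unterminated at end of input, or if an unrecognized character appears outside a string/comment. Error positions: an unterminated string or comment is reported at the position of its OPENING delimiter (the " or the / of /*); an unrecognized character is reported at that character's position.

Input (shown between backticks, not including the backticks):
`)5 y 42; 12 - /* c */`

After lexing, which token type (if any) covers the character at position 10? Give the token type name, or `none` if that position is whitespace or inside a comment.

pos=0: emit RPAREN ')'
pos=1: emit NUM '5' (now at pos=2)
pos=3: emit ID 'y' (now at pos=4)
pos=5: emit NUM '42' (now at pos=7)
pos=7: emit SEMI ';'
pos=9: emit NUM '12' (now at pos=11)
pos=12: emit MINUS '-'
pos=14: enter COMMENT mode (saw '/*')
exit COMMENT mode (now at pos=21)
DONE. 7 tokens: [RPAREN, NUM, ID, NUM, SEMI, NUM, MINUS]
Position 10: char is '2' -> NUM

Answer: NUM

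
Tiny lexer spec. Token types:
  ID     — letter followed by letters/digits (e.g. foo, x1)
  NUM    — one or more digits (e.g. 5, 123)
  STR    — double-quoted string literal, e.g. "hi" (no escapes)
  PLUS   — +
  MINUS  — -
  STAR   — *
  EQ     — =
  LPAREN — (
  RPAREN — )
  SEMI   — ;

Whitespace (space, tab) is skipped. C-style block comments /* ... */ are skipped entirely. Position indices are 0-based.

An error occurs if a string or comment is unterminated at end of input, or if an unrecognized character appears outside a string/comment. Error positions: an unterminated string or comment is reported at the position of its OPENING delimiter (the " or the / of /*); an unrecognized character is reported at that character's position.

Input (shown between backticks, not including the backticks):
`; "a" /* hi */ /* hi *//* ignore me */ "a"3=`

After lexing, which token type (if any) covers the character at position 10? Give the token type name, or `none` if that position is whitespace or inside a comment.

Answer: none

Derivation:
pos=0: emit SEMI ';'
pos=2: enter STRING mode
pos=2: emit STR "a" (now at pos=5)
pos=6: enter COMMENT mode (saw '/*')
exit COMMENT mode (now at pos=14)
pos=15: enter COMMENT mode (saw '/*')
exit COMMENT mode (now at pos=23)
pos=23: enter COMMENT mode (saw '/*')
exit COMMENT mode (now at pos=38)
pos=39: enter STRING mode
pos=39: emit STR "a" (now at pos=42)
pos=42: emit NUM '3' (now at pos=43)
pos=43: emit EQ '='
DONE. 5 tokens: [SEMI, STR, STR, NUM, EQ]
Position 10: char is 'i' -> none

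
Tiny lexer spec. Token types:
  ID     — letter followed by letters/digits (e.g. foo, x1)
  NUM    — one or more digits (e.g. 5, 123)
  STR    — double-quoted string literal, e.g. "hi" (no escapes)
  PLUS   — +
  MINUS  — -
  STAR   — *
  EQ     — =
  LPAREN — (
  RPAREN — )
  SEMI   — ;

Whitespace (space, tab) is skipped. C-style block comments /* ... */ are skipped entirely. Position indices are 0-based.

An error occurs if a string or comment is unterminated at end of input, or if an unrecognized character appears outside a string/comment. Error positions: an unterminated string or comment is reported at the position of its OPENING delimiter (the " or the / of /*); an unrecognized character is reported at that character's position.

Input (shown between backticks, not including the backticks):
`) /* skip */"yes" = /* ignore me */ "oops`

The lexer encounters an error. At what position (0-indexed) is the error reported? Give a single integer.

Answer: 36

Derivation:
pos=0: emit RPAREN ')'
pos=2: enter COMMENT mode (saw '/*')
exit COMMENT mode (now at pos=12)
pos=12: enter STRING mode
pos=12: emit STR "yes" (now at pos=17)
pos=18: emit EQ '='
pos=20: enter COMMENT mode (saw '/*')
exit COMMENT mode (now at pos=35)
pos=36: enter STRING mode
pos=36: ERROR — unterminated string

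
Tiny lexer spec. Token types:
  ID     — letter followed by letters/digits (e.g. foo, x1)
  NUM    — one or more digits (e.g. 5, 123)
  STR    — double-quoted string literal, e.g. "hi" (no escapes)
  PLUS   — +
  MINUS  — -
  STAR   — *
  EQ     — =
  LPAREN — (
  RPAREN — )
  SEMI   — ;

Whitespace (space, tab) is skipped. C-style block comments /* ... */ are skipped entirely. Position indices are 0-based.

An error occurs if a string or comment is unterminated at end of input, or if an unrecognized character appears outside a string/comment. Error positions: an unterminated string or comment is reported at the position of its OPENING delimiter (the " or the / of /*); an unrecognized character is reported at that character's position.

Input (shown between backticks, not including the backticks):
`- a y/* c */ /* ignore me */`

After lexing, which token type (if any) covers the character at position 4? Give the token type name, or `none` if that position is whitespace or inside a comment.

pos=0: emit MINUS '-'
pos=2: emit ID 'a' (now at pos=3)
pos=4: emit ID 'y' (now at pos=5)
pos=5: enter COMMENT mode (saw '/*')
exit COMMENT mode (now at pos=12)
pos=13: enter COMMENT mode (saw '/*')
exit COMMENT mode (now at pos=28)
DONE. 3 tokens: [MINUS, ID, ID]
Position 4: char is 'y' -> ID

Answer: ID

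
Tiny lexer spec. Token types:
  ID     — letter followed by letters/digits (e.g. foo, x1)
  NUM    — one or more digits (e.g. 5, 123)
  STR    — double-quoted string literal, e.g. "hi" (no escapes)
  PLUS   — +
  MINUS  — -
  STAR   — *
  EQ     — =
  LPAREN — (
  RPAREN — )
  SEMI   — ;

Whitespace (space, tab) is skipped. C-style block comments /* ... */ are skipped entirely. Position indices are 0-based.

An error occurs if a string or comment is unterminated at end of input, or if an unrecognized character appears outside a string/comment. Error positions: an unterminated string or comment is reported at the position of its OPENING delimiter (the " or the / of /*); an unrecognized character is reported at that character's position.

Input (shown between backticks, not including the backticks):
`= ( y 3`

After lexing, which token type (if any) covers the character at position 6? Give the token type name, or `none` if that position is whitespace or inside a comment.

Answer: NUM

Derivation:
pos=0: emit EQ '='
pos=2: emit LPAREN '('
pos=4: emit ID 'y' (now at pos=5)
pos=6: emit NUM '3' (now at pos=7)
DONE. 4 tokens: [EQ, LPAREN, ID, NUM]
Position 6: char is '3' -> NUM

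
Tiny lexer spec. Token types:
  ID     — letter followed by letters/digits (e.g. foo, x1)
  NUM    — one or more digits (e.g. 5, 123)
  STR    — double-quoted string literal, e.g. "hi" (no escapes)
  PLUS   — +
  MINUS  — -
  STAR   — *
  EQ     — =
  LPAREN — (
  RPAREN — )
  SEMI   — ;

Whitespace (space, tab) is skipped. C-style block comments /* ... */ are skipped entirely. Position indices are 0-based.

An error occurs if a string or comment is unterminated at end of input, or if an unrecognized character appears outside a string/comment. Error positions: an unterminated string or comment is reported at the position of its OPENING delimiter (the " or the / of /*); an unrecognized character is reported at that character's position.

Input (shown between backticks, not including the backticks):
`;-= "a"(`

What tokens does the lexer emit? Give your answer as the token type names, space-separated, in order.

pos=0: emit SEMI ';'
pos=1: emit MINUS '-'
pos=2: emit EQ '='
pos=4: enter STRING mode
pos=4: emit STR "a" (now at pos=7)
pos=7: emit LPAREN '('
DONE. 5 tokens: [SEMI, MINUS, EQ, STR, LPAREN]

Answer: SEMI MINUS EQ STR LPAREN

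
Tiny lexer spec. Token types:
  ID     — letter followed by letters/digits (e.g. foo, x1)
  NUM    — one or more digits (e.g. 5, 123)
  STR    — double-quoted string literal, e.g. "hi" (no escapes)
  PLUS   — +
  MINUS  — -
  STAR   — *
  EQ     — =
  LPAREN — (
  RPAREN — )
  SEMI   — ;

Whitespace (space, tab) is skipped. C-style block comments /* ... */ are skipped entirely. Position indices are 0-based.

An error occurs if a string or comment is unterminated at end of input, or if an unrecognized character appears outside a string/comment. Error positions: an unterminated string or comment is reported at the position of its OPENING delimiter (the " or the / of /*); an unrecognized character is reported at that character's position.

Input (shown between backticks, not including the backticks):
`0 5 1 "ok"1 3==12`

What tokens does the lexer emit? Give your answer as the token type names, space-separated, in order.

pos=0: emit NUM '0' (now at pos=1)
pos=2: emit NUM '5' (now at pos=3)
pos=4: emit NUM '1' (now at pos=5)
pos=6: enter STRING mode
pos=6: emit STR "ok" (now at pos=10)
pos=10: emit NUM '1' (now at pos=11)
pos=12: emit NUM '3' (now at pos=13)
pos=13: emit EQ '='
pos=14: emit EQ '='
pos=15: emit NUM '12' (now at pos=17)
DONE. 9 tokens: [NUM, NUM, NUM, STR, NUM, NUM, EQ, EQ, NUM]

Answer: NUM NUM NUM STR NUM NUM EQ EQ NUM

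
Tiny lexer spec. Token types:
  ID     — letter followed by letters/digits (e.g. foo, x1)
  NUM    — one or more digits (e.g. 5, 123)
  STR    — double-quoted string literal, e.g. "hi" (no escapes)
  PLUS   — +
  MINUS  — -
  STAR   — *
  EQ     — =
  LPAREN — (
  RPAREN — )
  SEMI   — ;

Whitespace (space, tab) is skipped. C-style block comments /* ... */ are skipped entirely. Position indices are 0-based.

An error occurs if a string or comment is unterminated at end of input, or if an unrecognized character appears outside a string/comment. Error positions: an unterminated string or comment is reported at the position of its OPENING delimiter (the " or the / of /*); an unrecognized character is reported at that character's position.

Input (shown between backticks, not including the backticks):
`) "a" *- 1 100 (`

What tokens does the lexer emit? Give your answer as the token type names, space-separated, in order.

Answer: RPAREN STR STAR MINUS NUM NUM LPAREN

Derivation:
pos=0: emit RPAREN ')'
pos=2: enter STRING mode
pos=2: emit STR "a" (now at pos=5)
pos=6: emit STAR '*'
pos=7: emit MINUS '-'
pos=9: emit NUM '1' (now at pos=10)
pos=11: emit NUM '100' (now at pos=14)
pos=15: emit LPAREN '('
DONE. 7 tokens: [RPAREN, STR, STAR, MINUS, NUM, NUM, LPAREN]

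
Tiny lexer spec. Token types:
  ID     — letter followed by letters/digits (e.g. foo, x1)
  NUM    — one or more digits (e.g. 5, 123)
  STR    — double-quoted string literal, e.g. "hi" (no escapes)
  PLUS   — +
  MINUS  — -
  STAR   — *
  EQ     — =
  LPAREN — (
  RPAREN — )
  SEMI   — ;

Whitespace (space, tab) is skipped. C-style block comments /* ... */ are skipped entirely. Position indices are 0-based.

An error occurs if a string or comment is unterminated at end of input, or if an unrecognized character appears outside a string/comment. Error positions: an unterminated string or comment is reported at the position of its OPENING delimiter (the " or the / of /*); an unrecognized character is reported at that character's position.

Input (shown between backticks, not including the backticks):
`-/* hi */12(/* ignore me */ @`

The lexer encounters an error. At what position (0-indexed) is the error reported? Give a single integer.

pos=0: emit MINUS '-'
pos=1: enter COMMENT mode (saw '/*')
exit COMMENT mode (now at pos=9)
pos=9: emit NUM '12' (now at pos=11)
pos=11: emit LPAREN '('
pos=12: enter COMMENT mode (saw '/*')
exit COMMENT mode (now at pos=27)
pos=28: ERROR — unrecognized char '@'

Answer: 28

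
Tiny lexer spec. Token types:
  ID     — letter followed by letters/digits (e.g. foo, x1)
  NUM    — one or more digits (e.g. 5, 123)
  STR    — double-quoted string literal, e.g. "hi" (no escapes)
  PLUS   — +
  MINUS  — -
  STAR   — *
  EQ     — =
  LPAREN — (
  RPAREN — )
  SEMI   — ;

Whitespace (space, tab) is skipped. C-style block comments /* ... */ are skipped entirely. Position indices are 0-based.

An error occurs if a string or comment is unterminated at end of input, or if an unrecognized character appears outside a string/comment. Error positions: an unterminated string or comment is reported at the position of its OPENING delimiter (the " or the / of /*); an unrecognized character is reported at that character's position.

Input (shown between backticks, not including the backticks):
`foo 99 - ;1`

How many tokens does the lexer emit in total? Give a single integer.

Answer: 5

Derivation:
pos=0: emit ID 'foo' (now at pos=3)
pos=4: emit NUM '99' (now at pos=6)
pos=7: emit MINUS '-'
pos=9: emit SEMI ';'
pos=10: emit NUM '1' (now at pos=11)
DONE. 5 tokens: [ID, NUM, MINUS, SEMI, NUM]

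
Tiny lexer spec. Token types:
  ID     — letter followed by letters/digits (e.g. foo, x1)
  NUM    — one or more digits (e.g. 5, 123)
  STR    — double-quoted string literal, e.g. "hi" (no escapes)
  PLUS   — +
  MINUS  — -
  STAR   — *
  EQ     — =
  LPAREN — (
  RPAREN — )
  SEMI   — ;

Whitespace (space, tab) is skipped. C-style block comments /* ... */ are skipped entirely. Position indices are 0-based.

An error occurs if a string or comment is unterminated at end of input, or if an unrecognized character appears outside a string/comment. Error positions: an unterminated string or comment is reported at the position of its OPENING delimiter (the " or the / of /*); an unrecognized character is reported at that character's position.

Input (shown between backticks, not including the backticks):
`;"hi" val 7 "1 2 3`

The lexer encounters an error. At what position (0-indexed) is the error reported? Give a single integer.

Answer: 12

Derivation:
pos=0: emit SEMI ';'
pos=1: enter STRING mode
pos=1: emit STR "hi" (now at pos=5)
pos=6: emit ID 'val' (now at pos=9)
pos=10: emit NUM '7' (now at pos=11)
pos=12: enter STRING mode
pos=12: ERROR — unterminated string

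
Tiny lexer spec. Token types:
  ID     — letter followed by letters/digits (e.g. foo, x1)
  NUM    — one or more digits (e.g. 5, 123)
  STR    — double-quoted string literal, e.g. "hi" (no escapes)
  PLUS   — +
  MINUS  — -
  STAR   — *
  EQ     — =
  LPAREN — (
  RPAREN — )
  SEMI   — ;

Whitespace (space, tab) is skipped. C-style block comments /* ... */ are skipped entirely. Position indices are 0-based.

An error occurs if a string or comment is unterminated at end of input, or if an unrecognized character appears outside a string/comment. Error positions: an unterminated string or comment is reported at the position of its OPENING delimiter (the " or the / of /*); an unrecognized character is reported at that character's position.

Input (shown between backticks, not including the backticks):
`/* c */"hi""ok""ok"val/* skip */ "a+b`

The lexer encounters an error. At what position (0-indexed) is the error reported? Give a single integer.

Answer: 33

Derivation:
pos=0: enter COMMENT mode (saw '/*')
exit COMMENT mode (now at pos=7)
pos=7: enter STRING mode
pos=7: emit STR "hi" (now at pos=11)
pos=11: enter STRING mode
pos=11: emit STR "ok" (now at pos=15)
pos=15: enter STRING mode
pos=15: emit STR "ok" (now at pos=19)
pos=19: emit ID 'val' (now at pos=22)
pos=22: enter COMMENT mode (saw '/*')
exit COMMENT mode (now at pos=32)
pos=33: enter STRING mode
pos=33: ERROR — unterminated string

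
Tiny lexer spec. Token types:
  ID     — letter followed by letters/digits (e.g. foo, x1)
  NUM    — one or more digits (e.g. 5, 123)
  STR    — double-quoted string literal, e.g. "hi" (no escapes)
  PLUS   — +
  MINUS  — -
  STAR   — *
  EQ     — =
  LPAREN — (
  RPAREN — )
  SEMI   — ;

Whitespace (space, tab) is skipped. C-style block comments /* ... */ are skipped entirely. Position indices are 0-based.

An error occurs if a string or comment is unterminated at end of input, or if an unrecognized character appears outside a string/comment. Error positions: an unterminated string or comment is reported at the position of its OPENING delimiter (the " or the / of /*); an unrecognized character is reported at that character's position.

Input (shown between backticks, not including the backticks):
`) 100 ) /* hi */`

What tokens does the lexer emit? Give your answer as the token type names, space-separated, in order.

pos=0: emit RPAREN ')'
pos=2: emit NUM '100' (now at pos=5)
pos=6: emit RPAREN ')'
pos=8: enter COMMENT mode (saw '/*')
exit COMMENT mode (now at pos=16)
DONE. 3 tokens: [RPAREN, NUM, RPAREN]

Answer: RPAREN NUM RPAREN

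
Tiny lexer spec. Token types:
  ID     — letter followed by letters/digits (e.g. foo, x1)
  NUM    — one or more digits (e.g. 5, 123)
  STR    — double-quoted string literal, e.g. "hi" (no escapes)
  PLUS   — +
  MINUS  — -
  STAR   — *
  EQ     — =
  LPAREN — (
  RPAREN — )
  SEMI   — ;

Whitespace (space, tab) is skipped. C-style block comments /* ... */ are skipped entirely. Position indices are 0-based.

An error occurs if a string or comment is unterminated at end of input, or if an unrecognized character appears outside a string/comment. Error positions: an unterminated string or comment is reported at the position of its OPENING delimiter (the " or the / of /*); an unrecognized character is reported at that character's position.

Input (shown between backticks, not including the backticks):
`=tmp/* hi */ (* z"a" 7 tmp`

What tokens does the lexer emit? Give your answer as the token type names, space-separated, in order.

pos=0: emit EQ '='
pos=1: emit ID 'tmp' (now at pos=4)
pos=4: enter COMMENT mode (saw '/*')
exit COMMENT mode (now at pos=12)
pos=13: emit LPAREN '('
pos=14: emit STAR '*'
pos=16: emit ID 'z' (now at pos=17)
pos=17: enter STRING mode
pos=17: emit STR "a" (now at pos=20)
pos=21: emit NUM '7' (now at pos=22)
pos=23: emit ID 'tmp' (now at pos=26)
DONE. 8 tokens: [EQ, ID, LPAREN, STAR, ID, STR, NUM, ID]

Answer: EQ ID LPAREN STAR ID STR NUM ID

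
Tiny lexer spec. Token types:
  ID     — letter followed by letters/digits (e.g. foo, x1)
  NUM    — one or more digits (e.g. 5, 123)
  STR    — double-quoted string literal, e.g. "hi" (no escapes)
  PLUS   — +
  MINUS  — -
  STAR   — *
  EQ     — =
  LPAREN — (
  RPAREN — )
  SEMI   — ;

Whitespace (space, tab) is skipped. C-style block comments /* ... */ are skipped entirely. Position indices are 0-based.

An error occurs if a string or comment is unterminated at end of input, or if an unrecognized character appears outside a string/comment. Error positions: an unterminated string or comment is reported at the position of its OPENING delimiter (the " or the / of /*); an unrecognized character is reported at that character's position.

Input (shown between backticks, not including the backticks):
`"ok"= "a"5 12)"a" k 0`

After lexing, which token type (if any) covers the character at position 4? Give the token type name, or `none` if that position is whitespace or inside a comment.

Answer: EQ

Derivation:
pos=0: enter STRING mode
pos=0: emit STR "ok" (now at pos=4)
pos=4: emit EQ '='
pos=6: enter STRING mode
pos=6: emit STR "a" (now at pos=9)
pos=9: emit NUM '5' (now at pos=10)
pos=11: emit NUM '12' (now at pos=13)
pos=13: emit RPAREN ')'
pos=14: enter STRING mode
pos=14: emit STR "a" (now at pos=17)
pos=18: emit ID 'k' (now at pos=19)
pos=20: emit NUM '0' (now at pos=21)
DONE. 9 tokens: [STR, EQ, STR, NUM, NUM, RPAREN, STR, ID, NUM]
Position 4: char is '=' -> EQ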